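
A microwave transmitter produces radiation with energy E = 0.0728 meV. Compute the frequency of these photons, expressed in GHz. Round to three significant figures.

17.6 GHz

In SI units: E = 0.0728 meV = 1.1664e-23 J.
For a photon f = E/h, so f = 1.760e10 Hz.
Converting to GHz: f = 17.60 GHz ≈ 17.6 GHz.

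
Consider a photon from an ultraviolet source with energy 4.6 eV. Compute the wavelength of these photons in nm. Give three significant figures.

270 nm

In SI units: E = 4.6 eV = 7.3700 × 10^-19 J.
Since λ = hc/E for a photon, λ = 2.695 × 10^-7 m.
Converting to nm: λ = 269.5 nm ≈ 270 nm.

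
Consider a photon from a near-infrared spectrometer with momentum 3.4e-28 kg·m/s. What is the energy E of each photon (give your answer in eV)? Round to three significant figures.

0.636 eV

For a photon E = pc, so E = 1.019e-19 J.
Converting to eV: E = 0.6362 eV ≈ 0.636 eV.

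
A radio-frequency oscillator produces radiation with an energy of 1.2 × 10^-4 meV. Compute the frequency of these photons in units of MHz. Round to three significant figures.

First convert: E = 1.2 × 10^-4 meV = 1.9226 × 10^-26 J.
Since f = E/h for a photon, f = 2.902 × 10^7 Hz.
Converting to MHz: f = 29.02 MHz ≈ 29.0 MHz.

29.0 MHz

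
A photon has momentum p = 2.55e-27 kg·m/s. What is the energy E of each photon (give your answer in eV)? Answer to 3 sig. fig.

4.77 eV

The photon relation is E = pc, giving E = 7.645e-19 J.
Converting to eV: E = 4.771 eV ≈ 4.77 eV.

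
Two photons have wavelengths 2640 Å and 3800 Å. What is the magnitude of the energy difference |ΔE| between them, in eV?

Using E = hc/λ: E₁ = 7.5244e-19 J, E₂ = 5.2275e-19 J.
|ΔE| = |7.5244e-19 − 5.2275e-19| = 2.30e-19 J = 1.43 eV.

1.43 eV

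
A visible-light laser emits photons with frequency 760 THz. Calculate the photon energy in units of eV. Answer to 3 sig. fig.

3.14 eV

Use h = 6.62607015·10^-34 J·s, 1 eV = 1.602176634·10^-19 J.
Convert to SI: f = 760 THz = 7.6·10^14 Hz.
For a photon E = hf, so E = 5.036·10^-19 J.
Converting to eV: E = 3.143 eV ≈ 3.14 eV.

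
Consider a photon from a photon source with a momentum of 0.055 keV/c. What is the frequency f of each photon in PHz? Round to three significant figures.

13.3 PHz

Convert to SI: p = 0.055 keV/c = 2.9394e-26 kg·m/s.
Apply f = pc/h: f = 1.330e16 Hz.
Converting to PHz: f = 13.30 PHz ≈ 13.3 PHz.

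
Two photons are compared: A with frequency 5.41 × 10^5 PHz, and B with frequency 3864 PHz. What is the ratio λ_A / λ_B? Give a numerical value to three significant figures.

7.14 × 10^-3

λ_A = 5.541 × 10^-13 m (from frequency = 5.41 × 10^5 PHz, via λ = c/f).
λ_B = 7.759 × 10^-11 m (from frequency = 3864 PHz, via λ = c/f).
Ratio = 5.541 × 10^-13 / 7.759 × 10^-11 = 7.14 × 10^-3.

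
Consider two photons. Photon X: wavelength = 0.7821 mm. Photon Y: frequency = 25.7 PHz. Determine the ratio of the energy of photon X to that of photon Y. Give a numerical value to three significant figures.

E_X = 2.540 × 10^-22 J (from wavelength = 0.7821 mm, via E = hc/λ).
E_Y = 1.703 × 10^-17 J (from frequency = 25.7 PHz, via E = hf).
Ratio = 2.540 × 10^-22 / 1.703 × 10^-17 = 1.49 × 10^-5.

1.49 × 10^-5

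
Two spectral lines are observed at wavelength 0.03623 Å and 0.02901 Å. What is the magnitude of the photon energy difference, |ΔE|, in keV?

85.2 keV

Using E = hc/λ: E₁ = 5.4829·10^-14 J, E₂ = 6.8475·10^-14 J.
|ΔE| = |5.4829·10^-14 − 6.8475·10^-14| = 1.36·10^-14 J = 85.2 keV.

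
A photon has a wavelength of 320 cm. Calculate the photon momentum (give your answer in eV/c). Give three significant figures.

3.87 × 10^-7 eV/c

(h = 6.62607015 × 10^-34 J·s, c = 2.99792458 × 10^8 m/s, 1 eV = 1.602176634 × 10^-19 J.)
Convert to SI: λ = 320 cm = 3.2 m.
The photon relation is p = h/λ, giving p = 2.071 × 10^-34 kg·m/s.
Converting to eV/c: p = 3.875 × 10^-7 eV/c ≈ 3.87 × 10^-7 eV/c.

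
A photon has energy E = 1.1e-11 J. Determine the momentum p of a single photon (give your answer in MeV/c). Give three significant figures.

68.7 MeV/c

For a photon p = E/c, so p = 3.669e-20 kg·m/s.
Converting to MeV/c: p = 68.66 MeV/c ≈ 68.7 MeV/c.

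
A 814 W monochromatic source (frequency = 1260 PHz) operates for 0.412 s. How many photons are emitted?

Total energy: E_total = P·t = 814 × 0.412 = 335.4 J.
Per-photon energy: E = 8.349e-16 J.
N = E_total / E_photon = 4.02e17.

4.02e17 photons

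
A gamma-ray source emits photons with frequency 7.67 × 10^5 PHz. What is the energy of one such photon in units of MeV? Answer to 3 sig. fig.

3.17 MeV

(h = 6.62607015 × 10^-34 J·s, 1 eV = 1.602176634 × 10^-19 J.)
First convert: f = 7.67 × 10^5 PHz = 7.67 × 10^20 Hz.
Apply E = hf: E = 5.082 × 10^-13 J.
Converting to MeV: E = 3.172 MeV ≈ 3.17 MeV.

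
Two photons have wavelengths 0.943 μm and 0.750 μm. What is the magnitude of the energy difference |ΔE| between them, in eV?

0.338 eV

Using E = hc/λ: E₁ = 2.107 × 10^-19 J, E₂ = 2.649 × 10^-19 J.
|ΔE| = |2.107 × 10^-19 − 2.649 × 10^-19| = 5.42 × 10^-20 J = 0.338 eV.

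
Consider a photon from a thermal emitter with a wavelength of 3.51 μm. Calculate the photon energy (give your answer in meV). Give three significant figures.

Take h = 6.62607015 × 10^-34 J·s, c = 2.99792458 × 10^8 m/s, 1 eV = 1.602176634 × 10^-19 J.
First convert: λ = 3.51 μm = 3.51 × 10^-6 m.
Apply E = hc/λ: E = 5.659 × 10^-20 J.
Converting to meV: E = 353.2 meV ≈ 353 meV.

353 meV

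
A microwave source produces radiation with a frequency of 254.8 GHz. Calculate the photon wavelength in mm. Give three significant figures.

Take c = 2.99792458e8 m/s.
First convert: f = 254.8 GHz = 2.548e11 Hz.
For a photon λ = c/f, so λ = 0.001177 m.
Converting to mm: λ = 1.177 mm ≈ 1.18 mm.

1.18 mm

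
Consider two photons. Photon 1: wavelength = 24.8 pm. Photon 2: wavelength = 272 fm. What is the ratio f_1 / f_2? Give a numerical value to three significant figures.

f_1 = 1.209·10^19 Hz (from wavelength = 24.8 pm, via f = c/λ).
f_2 = 1.102·10^21 Hz (from wavelength = 272 fm, via f = c/λ).
Ratio = 1.209·10^19 / 1.102·10^21 = 0.0110.

0.0110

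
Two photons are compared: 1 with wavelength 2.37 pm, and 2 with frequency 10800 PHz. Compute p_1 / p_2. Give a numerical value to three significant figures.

11.7

p_1 = 2.796·10^-22 kg·m/s (from wavelength = 2.37 pm, via p = h/λ).
p_2 = 2.387·10^-23 kg·m/s (from frequency = 10800 PHz, via p = hf/c).
Ratio = 2.796·10^-22 / 2.387·10^-23 = 11.7.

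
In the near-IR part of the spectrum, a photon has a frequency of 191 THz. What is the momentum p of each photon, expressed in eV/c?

First convert: f = 191 THz = 1.91 × 10^14 Hz.
Apply p = hf/c: p = 4.222 × 10^-28 kg·m/s.
Converting to eV/c: p = 0.7899 eV/c ≈ 0.790 eV/c.

0.790 eV/c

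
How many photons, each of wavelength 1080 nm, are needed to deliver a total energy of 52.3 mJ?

2.84e17 photons

Per-photon energy: E = 1.839e-19 J (from wavelength = 1080 nm).
N = E_total / E_photon = 0.0523 J / 1.839e-19 J = 2.84e17.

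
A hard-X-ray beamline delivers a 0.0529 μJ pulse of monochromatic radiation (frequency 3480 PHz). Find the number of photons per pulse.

2.29 × 10^7 photons

Per-photon energy: E = 2.306 × 10^-15 J (from frequency = 3480 PHz).
N = E_total / E_photon = 5.29 × 10^-8 J / 2.306 × 10^-15 J = 2.29 × 10^7.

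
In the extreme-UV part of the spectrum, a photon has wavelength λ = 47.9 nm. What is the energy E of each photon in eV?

25.9 eV

Use h = 6.62607015 × 10^-34 J·s, c = 2.99792458 × 10^8 m/s, 1 eV = 1.602176634 × 10^-19 J.
Convert to SI: λ = 47.9 nm = 4.79 × 10^-8 m.
For a photon E = hc/λ, so E = 4.147 × 10^-18 J.
Converting to eV: E = 25.88 eV ≈ 25.9 eV.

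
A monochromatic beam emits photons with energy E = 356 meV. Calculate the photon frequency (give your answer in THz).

(h = 6.62607015·10^-34 J·s, 1 eV = 1.602176634·10^-19 J.)
In SI units: E = 356 meV = 5.7037·10^-20 J.
The photon relation is f = E/h, giving f = 8.608·10^13 Hz.
Converting to THz: f = 86.08 THz ≈ 86.1 THz.

86.1 THz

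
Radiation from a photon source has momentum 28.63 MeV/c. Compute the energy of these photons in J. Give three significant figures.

4.59e-12 J

In SI units: p = 28.63 MeV/c = 1.5301e-20 kg·m/s.
For a photon E = pc, so E = 4.587e-12 J.
So E ≈ 4.59e-12 J.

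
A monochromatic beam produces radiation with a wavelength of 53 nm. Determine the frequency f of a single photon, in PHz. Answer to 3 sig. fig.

5.66 PHz

Take c = 2.99792458 × 10^8 m/s.
In SI units: λ = 53 nm = 5.3 × 10^-8 m.
Since f = c/λ for a photon, f = 5.656 × 10^15 Hz.
Converting to PHz: f = 5.656 PHz ≈ 5.66 PHz.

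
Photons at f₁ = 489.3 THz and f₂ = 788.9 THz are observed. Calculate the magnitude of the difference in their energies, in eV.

1.24 eV

Using E = hf: E₁ = 3.2421 × 10^-19 J, E₂ = 5.2273 × 10^-19 J.
|ΔE| = |3.2421 × 10^-19 − 5.2273 × 10^-19| = 1.99 × 10^-19 J = 1.24 eV.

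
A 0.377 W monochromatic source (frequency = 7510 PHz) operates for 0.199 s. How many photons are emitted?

1.51 × 10^13 photons

Total energy: E_total = P·t = 0.377 × 0.199 = 0.07502 J.
Per-photon energy: E = 4.976 × 10^-15 J.
N = E_total / E_photon = 1.51 × 10^13.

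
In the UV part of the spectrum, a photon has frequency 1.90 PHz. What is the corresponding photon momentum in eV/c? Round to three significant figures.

7.86 eV/c

In SI units: f = 1.90 PHz = 1.90e15 Hz.
Since p = hf/c for a photon, p = 4.199e-27 kg·m/s.
Converting to eV/c: p = 7.858 eV/c ≈ 7.86 eV/c.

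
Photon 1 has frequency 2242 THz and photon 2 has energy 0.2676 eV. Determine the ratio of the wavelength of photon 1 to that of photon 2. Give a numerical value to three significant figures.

0.0289

λ_1 = 1.337e-7 m (from frequency = 2242 THz, via λ = c/f).
λ_2 = 4.633e-6 m (from energy = 0.2676 eV, via λ = hc/E).
Ratio = 1.337e-7 / 4.633e-6 = 0.0289.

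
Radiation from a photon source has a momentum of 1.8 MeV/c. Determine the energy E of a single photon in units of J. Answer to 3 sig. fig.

2.88 × 10^-13 J

Take c = 2.99792458 × 10^8 m/s, 1 eV = 1.602176634 × 10^-19 J.
In SI units: p = 1.8 MeV/c = 9.6197 × 10^-22 kg·m/s.
Apply E = pc: E = 2.884 × 10^-13 J.
So E ≈ 2.88 × 10^-13 J.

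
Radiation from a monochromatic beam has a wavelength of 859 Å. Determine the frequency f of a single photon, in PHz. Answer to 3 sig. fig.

3.49 PHz

Convert to SI: λ = 859 Å = 8.59 × 10^-8 m.
Since f = c/λ for a photon, f = 3.490 × 10^15 Hz.
Converting to PHz: f = 3.490 PHz ≈ 3.49 PHz.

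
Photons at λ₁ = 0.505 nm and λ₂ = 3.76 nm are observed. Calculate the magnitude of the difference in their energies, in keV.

2.13 keV

Using E = hc/λ: E₁ = 3.934e-16 J, E₂ = 5.283e-17 J.
|ΔE| = |3.934e-16 − 5.283e-17| = 3.41e-16 J = 2.13 keV.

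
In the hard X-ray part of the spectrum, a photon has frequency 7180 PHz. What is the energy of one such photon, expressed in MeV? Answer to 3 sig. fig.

0.0297 MeV

Use h = 6.62607015 × 10^-34 J·s, 1 eV = 1.602176634 × 10^-19 J.
In SI units: f = 7180 PHz = 7.18 × 10^18 Hz.
Apply E = hf: E = 4.758 × 10^-15 J.
Converting to MeV: E = 0.02969 MeV ≈ 0.0297 MeV.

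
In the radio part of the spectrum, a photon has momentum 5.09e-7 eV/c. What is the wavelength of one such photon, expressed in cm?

First convert: p = 5.09e-7 eV/c = 2.7202e-34 kg·m/s.
The photon relation is λ = h/p, giving λ = 2.436 m.
Converting to cm: λ = 243.6 cm ≈ 244 cm.

244 cm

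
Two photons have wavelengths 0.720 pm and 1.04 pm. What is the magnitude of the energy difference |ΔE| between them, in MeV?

Using E = hc/λ: E₁ = 2.759e-13 J, E₂ = 1.910e-13 J.
|ΔE| = |2.759e-13 − 1.910e-13| = 8.49e-14 J = 0.530 MeV.

0.530 MeV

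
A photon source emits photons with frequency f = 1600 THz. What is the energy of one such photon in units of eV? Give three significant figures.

Use h = 6.62607015e-34 J·s, 1 eV = 1.602176634e-19 J.
In SI units: f = 1600 THz = 1.6e15 Hz.
The photon relation is E = hf, giving E = 1.060e-18 J.
Converting to eV: E = 6.617 eV ≈ 6.62 eV.

6.62 eV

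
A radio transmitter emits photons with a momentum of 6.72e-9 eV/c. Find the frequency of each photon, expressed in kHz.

1620 kHz

Take h = 6.62607015e-34 J·s, c = 2.99792458e8 m/s, 1 eV = 1.602176634e-19 J.
First convert: p = 6.72e-9 eV/c = 3.5914e-36 kg·m/s.
Since f = pc/h for a photon, f = 1.625e6 Hz.
Converting to kHz: f = 1625 kHz ≈ 1620 kHz.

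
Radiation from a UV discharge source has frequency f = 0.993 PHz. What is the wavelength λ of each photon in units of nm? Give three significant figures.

First convert: f = 0.993 PHz = 9.93e14 Hz.
Apply λ = c/f: λ = 3.019e-7 m.
Converting to nm: λ = 301.9 nm ≈ 302 nm.

302 nm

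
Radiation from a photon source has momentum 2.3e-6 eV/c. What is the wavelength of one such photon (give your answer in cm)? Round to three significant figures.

53.9 cm

In SI units: p = 2.3e-6 eV/c = 1.2292e-33 kg·m/s.
The photon relation is λ = h/p, giving λ = 0.5391 m.
Converting to cm: λ = 53.91 cm ≈ 53.9 cm.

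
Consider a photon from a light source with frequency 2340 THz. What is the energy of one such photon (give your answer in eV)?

Take h = 6.62607015 × 10^-34 J·s, 1 eV = 1.602176634 × 10^-19 J.
First convert: f = 2340 THz = 2.34 × 10^15 Hz.
For a photon E = hf, so E = 1.551 × 10^-18 J.
Converting to eV: E = 9.677 eV ≈ 9.68 eV.

9.68 eV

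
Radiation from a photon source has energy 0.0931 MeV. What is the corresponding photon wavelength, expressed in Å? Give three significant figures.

Convert to SI: E = 0.0931 MeV = 1.4916 × 10^-14 J.
Apply λ = hc/E: λ = 1.332 × 10^-11 m.
Converting to Å: λ = 0.1332 Å ≈ 0.133 Å.

0.133 Å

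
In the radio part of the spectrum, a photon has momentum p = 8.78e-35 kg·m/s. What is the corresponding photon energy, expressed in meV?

(c = 2.99792458e8 m/s, 1 eV = 1.602176634e-19 J.)
For a photon E = pc, so E = 2.632e-26 J.
Converting to meV: E = 1.643e-4 meV ≈ 1.64e-4 meV.

1.64e-4 meV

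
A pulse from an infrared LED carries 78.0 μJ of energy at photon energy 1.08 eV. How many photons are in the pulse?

Per-photon energy: E = 1.730 × 10^-19 J (from energy = 1.08 eV).
N = E_total / E_photon = 7.80 × 10^-5 J / 1.730 × 10^-19 J = 4.51 × 10^14.

4.51 × 10^14 photons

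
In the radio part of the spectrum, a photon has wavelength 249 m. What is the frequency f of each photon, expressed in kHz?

(c = 2.99792458 × 10^8 m/s.)
The photon relation is f = c/λ, giving f = 1.204 × 10^6 Hz.
Converting to kHz: f = 1204 kHz ≈ 1200 kHz.

1200 kHz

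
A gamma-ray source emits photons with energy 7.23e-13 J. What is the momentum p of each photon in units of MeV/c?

4.51 MeV/c

Take c = 2.99792458e8 m/s, 1 eV = 1.602176634e-19 J.
The photon relation is p = E/c, giving p = 2.412e-21 kg·m/s.
Converting to MeV/c: p = 4.513 MeV/c ≈ 4.51 MeV/c.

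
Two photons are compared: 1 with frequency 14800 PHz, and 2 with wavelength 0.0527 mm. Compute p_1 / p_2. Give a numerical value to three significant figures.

p_1 = 3.271e-23 kg·m/s (from frequency = 14800 PHz, via p = hf/c).
p_2 = 1.257e-29 kg·m/s (from wavelength = 0.0527 mm, via p = h/λ).
Ratio = 3.271e-23 / 1.257e-29 = 2.60e6.

2.60e6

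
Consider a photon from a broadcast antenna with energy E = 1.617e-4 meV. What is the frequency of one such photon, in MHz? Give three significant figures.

39.1 MHz

First convert: E = 1.617e-4 meV = 2.5907e-26 J.
For a photon f = E/h, so f = 3.910e7 Hz.
Converting to MHz: f = 39.10 MHz ≈ 39.1 MHz.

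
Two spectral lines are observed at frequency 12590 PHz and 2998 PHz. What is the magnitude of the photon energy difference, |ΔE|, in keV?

Using E = hf: E₁ = 8.3422 × 10^-15 J, E₂ = 1.9865 × 10^-15 J.
|ΔE| = |8.3422 × 10^-15 − 1.9865 × 10^-15| = 6.36 × 10^-15 J = 39.7 keV.

39.7 keV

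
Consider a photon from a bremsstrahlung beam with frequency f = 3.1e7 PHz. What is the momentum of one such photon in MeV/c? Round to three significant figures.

128 MeV/c

Take h = 6.62607015e-34 J·s, c = 2.99792458e8 m/s, 1 eV = 1.602176634e-19 J.
In SI units: f = 3.1e7 PHz = 3.1e22 Hz.
Since p = hf/c for a photon, p = 6.852e-20 kg·m/s.
Converting to MeV/c: p = 128.2 MeV/c ≈ 128 MeV/c.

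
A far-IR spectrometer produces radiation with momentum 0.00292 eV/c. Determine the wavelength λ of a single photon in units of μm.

425 μm

First convert: p = 0.00292 eV/c = 1.5605 × 10^-30 kg·m/s.
For a photon λ = h/p, so λ = 4.246 × 10^-4 m.
Converting to μm: λ = 424.6 μm ≈ 425 μm.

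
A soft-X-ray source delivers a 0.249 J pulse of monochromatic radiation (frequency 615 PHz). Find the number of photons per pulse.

Per-photon energy: E = 4.075 × 10^-16 J (from frequency = 615 PHz).
N = E_total / E_photon = 0.249 J / 4.075 × 10^-16 J = 6.11 × 10^14.

6.11 × 10^14 photons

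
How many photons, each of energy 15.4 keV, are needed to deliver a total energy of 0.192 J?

Per-photon energy: E = 2.467e-15 J (from energy = 15.4 keV).
N = E_total / E_photon = 0.192 J / 2.467e-15 J = 7.78e13.

7.78e13 photons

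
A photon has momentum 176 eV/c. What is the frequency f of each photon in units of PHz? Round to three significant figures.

(h = 6.62607015·10^-34 J·s, c = 2.99792458·10^8 m/s, 1 eV = 1.602176634·10^-19 J.)
First convert: p = 176 eV/c = 9.4059·10^-26 kg·m/s.
The photon relation is f = pc/h, giving f = 4.256·10^16 Hz.
Converting to PHz: f = 42.56 PHz ≈ 42.6 PHz.

42.6 PHz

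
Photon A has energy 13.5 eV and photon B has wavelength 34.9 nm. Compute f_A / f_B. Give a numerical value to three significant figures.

f_A = 3.264e15 Hz (from energy = 13.5 eV, via f = E/h).
f_B = 8.590e15 Hz (from wavelength = 34.9 nm, via f = c/λ).
Ratio = 3.264e15 / 8.590e15 = 0.380.

0.380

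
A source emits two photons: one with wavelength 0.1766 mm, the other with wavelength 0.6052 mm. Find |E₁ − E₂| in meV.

Using E = hc/λ: E₁ = 1.1248·10^-21 J, E₂ = 3.2823·10^-22 J.
|ΔE| = |1.1248·10^-21 − 3.2823·10^-22| = 7.97·10^-22 J = 4.97 meV.

4.97 meV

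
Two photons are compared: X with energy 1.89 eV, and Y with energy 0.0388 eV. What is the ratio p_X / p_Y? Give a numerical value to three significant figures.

p_X = 1.010 × 10^-27 kg·m/s (from energy = 1.89 eV, via p = E/c).
p_Y = 2.074 × 10^-29 kg·m/s (from energy = 0.0388 eV, via p = E/c).
Ratio = 1.010 × 10^-27 / 2.074 × 10^-29 = 48.7.

48.7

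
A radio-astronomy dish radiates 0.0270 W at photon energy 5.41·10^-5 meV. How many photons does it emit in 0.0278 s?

8.66·10^22 photons

Total energy: E_total = P·t = 0.0270 × 0.0278 = 7.506·10^-4 J.
Per-photon energy: E = 8.668·10^-27 J.
N = E_total / E_photon = 8.66·10^22.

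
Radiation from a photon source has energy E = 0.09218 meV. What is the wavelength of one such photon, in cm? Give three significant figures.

In SI units: E = 0.09218 meV = 1.4769 × 10^-23 J.
The photon relation is λ = hc/E, giving λ = 0.01345 m.
Converting to cm: λ = 1.345 cm ≈ 1.35 cm.

1.35 cm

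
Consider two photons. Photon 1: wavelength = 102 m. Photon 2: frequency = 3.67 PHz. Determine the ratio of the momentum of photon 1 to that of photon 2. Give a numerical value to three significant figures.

p_1 = 6.496 × 10^-36 kg·m/s (from wavelength = 102 m, via p = h/λ).
p_2 = 8.112 × 10^-27 kg·m/s (from frequency = 3.67 PHz, via p = hf/c).
Ratio = 6.496 × 10^-36 / 8.112 × 10^-27 = 8.01 × 10^-10.

8.01 × 10^-10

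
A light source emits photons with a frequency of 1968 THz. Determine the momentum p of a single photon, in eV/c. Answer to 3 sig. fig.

8.14 eV/c

Use h = 6.62607015 × 10^-34 J·s, c = 2.99792458 × 10^8 m/s, 1 eV = 1.602176634 × 10^-19 J.
Convert to SI: f = 1968 THz = 1.968 × 10^15 Hz.
For a photon p = hf/c, so p = 4.350 × 10^-27 kg·m/s.
Converting to eV/c: p = 8.139 eV/c ≈ 8.14 eV/c.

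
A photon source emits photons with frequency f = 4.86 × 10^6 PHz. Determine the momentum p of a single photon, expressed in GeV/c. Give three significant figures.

0.0201 GeV/c

First convert: f = 4.86 × 10^6 PHz = 4.86 × 10^21 Hz.
For a photon p = hf/c, so p = 1.074 × 10^-20 kg·m/s.
Converting to GeV/c: p = 0.02010 GeV/c ≈ 0.0201 GeV/c.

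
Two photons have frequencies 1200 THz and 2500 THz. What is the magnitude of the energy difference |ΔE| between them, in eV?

Using E = hf: E₁ = 7.951 × 10^-19 J, E₂ = 1.657 × 10^-18 J.
|ΔE| = |7.951 × 10^-19 − 1.657 × 10^-18| = 8.61 × 10^-19 J = 5.38 eV.

5.38 eV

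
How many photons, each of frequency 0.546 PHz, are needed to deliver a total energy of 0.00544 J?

Per-photon energy: E = 3.618e-19 J (from frequency = 0.546 PHz).
N = E_total / E_photon = 0.00544 J / 3.618e-19 J = 1.50e16.

1.50e16 photons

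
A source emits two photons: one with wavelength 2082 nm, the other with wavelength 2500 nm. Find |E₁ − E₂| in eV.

Using E = hc/λ: E₁ = 9.5410e-20 J, E₂ = 7.9458e-20 J.
|ΔE| = |9.5410e-20 − 7.9458e-20| = 1.60e-20 J = 0.0996 eV.

0.0996 eV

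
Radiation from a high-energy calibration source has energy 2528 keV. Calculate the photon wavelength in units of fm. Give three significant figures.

490 fm

First convert: E = 2528 keV = 4.0503 × 10^-13 J.
Apply λ = hc/E: λ = 4.904 × 10^-13 m.
Converting to fm: λ = 490.4 fm ≈ 490 fm.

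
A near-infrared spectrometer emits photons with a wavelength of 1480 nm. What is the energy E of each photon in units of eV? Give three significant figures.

First convert: λ = 1480 nm = 1.48·10^-6 m.
Since E = hc/λ for a photon, E = 1.342·10^-19 J.
Converting to eV: E = 0.8377 eV ≈ 0.838 eV.

0.838 eV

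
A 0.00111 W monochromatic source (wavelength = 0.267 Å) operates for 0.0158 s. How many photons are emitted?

2.36 × 10^9 photons

Total energy: E_total = P·t = 0.00111 × 0.0158 = 1.754 × 10^-5 J.
Per-photon energy: E = 7.440 × 10^-15 J.
N = E_total / E_photon = 2.36 × 10^9.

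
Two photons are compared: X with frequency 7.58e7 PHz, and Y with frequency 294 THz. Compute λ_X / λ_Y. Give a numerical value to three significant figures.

3.88e-9

λ_X = 3.955e-15 m (from frequency = 7.58e7 PHz, via λ = c/f).
λ_Y = 1.020e-6 m (from frequency = 294 THz, via λ = c/f).
Ratio = 3.955e-15 / 1.020e-6 = 3.88e-9.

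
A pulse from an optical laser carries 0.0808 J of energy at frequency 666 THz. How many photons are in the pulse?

1.83e17 photons

Per-photon energy: E = 4.413e-19 J (from frequency = 666 THz).
N = E_total / E_photon = 0.0808 J / 4.413e-19 J = 1.83e17.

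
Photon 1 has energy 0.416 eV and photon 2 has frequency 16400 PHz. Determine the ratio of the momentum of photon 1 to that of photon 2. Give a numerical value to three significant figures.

6.13 × 10^-6

p_1 = 2.223 × 10^-28 kg·m/s (from energy = 0.416 eV, via p = E/c).
p_2 = 3.625 × 10^-23 kg·m/s (from frequency = 16400 PHz, via p = hf/c).
Ratio = 2.223 × 10^-28 / 3.625 × 10^-23 = 6.13 × 10^-6.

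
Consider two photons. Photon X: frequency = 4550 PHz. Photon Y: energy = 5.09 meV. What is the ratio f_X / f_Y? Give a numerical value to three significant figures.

f_X = 4.550e18 Hz (from frequency = 4550 PHz, via f given directly).
f_Y = 1.231e12 Hz (from energy = 5.09 meV, via f = E/h).
Ratio = 4.550e18 / 1.231e12 = 3.70e6.

3.70e6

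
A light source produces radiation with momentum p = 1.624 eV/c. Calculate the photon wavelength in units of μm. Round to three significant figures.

0.763 μm

(h = 6.62607015 × 10^-34 J·s, c = 2.99792458 × 10^8 m/s, 1 eV = 1.602176634 × 10^-19 J.)
Convert to SI: p = 1.624 eV/c = 8.6791 × 10^-28 kg·m/s.
Apply λ = h/p: λ = 7.634 × 10^-7 m.
Converting to μm: λ = 0.7634 μm ≈ 0.763 μm.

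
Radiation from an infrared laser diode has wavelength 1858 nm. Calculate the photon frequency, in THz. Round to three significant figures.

161 THz

(c = 2.99792458 × 10^8 m/s.)
First convert: λ = 1858 nm = 1.858 × 10^-6 m.
The photon relation is f = c/λ, giving f = 1.614 × 10^14 Hz.
Converting to THz: f = 161.4 THz ≈ 161 THz.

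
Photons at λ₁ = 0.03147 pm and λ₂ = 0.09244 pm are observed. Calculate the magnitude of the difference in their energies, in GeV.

Using E = hc/λ: E₁ = 6.3122e-12 J, E₂ = 2.1489e-12 J.
|ΔE| = |6.3122e-12 − 2.1489e-12| = 4.16e-12 J = 0.0260 GeV.

0.0260 GeV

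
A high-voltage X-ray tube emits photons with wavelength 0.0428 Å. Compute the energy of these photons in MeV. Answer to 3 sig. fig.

Use h = 6.62607015 × 10^-34 J·s, c = 2.99792458 × 10^8 m/s, 1 eV = 1.602176634 × 10^-19 J.
Convert to SI: λ = 0.0428 Å = 4.28 × 10^-12 m.
Apply E = hc/λ: E = 4.641 × 10^-14 J.
Converting to MeV: E = 0.2897 MeV ≈ 0.290 MeV.

0.290 MeV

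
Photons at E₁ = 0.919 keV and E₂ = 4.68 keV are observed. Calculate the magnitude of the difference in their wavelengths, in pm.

1080 pm

Using λ = hc/E: λ₁ = 1.349e-9 m, λ₂ = 2.649e-10 m.
|Δλ| = |1.349e-9 − 2.649e-10| = 1.08e-9 m = 1080 pm.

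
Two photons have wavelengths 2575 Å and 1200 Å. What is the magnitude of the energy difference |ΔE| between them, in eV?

5.52 eV

Using E = hc/λ: E₁ = 7.7144 × 10^-19 J, E₂ = 1.6554 × 10^-18 J.
|ΔE| = |7.7144 × 10^-19 − 1.6554 × 10^-18| = 8.84 × 10^-19 J = 5.52 eV.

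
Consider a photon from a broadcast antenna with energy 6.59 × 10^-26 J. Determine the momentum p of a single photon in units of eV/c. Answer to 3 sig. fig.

4.11 × 10^-7 eV/c

(c = 2.99792458 × 10^8 m/s, 1 eV = 1.602176634 × 10^-19 J.)
For a photon p = E/c, so p = 2.198 × 10^-34 kg·m/s.
Converting to eV/c: p = 4.113 × 10^-7 eV/c ≈ 4.11 × 10^-7 eV/c.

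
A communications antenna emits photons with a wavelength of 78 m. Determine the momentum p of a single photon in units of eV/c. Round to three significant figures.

1.59e-8 eV/c

Take h = 6.62607015e-34 J·s, c = 2.99792458e8 m/s, 1 eV = 1.602176634e-19 J.
The photon relation is p = h/λ, giving p = 8.495e-36 kg·m/s.
Converting to eV/c: p = 1.590e-8 eV/c ≈ 1.59e-8 eV/c.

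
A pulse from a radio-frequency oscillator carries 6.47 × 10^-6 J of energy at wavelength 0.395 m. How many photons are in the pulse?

1.29 × 10^19 photons

Per-photon energy: E = 5.029 × 10^-25 J (from wavelength = 0.395 m).
N = E_total / E_photon = 6.47 × 10^-6 J / 5.029 × 10^-25 J = 1.29 × 10^19.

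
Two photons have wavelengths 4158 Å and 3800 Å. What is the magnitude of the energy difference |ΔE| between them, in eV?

Using E = hc/λ: E₁ = 4.7774e-19 J, E₂ = 5.2275e-19 J.
|ΔE| = |4.7774e-19 − 5.2275e-19| = 4.50e-20 J = 0.281 eV.

0.281 eV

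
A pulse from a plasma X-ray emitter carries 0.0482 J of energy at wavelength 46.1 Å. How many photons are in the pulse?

Per-photon energy: E = 4.309e-17 J (from wavelength = 46.1 Å).
N = E_total / E_photon = 0.0482 J / 4.309e-17 J = 1.12e15.

1.12e15 photons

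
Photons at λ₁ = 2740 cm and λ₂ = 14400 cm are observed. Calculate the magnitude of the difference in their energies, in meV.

Using E = hc/λ: E₁ = 7.250e-27 J, E₂ = 1.379e-27 J.
|ΔE| = |7.250e-27 − 1.379e-27| = 5.87e-27 J = 3.66e-5 meV.

3.66e-5 meV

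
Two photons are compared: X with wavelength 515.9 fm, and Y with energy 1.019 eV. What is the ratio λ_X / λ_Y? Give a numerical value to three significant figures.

λ_X = 5.159 × 10^-13 m (from wavelength = 515.9 fm, via λ given directly).
λ_Y = 1.217 × 10^-6 m (from energy = 1.019 eV, via λ = hc/E).
Ratio = 5.159 × 10^-13 / 1.217 × 10^-6 = 4.24 × 10^-7.

4.24 × 10^-7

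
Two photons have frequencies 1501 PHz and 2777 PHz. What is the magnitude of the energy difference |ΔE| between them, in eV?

Using E = hf: E₁ = 9.9457e-16 J, E₂ = 1.8401e-15 J.
|ΔE| = |9.9457e-16 − 1.8401e-15| = 8.45e-16 J = 5280 eV.

5280 eV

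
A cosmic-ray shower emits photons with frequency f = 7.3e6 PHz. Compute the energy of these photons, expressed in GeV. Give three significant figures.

0.0302 GeV

(h = 6.62607015e-34 J·s, 1 eV = 1.602176634e-19 J.)
First convert: f = 7.3e6 PHz = 7.3e21 Hz.
Apply E = hf: E = 4.837e-12 J.
Converting to GeV: E = 0.03019 GeV ≈ 0.0302 GeV.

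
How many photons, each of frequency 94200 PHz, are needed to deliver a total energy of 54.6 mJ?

Per-photon energy: E = 6.242e-14 J (from frequency = 94200 PHz).
N = E_total / E_photon = 0.0546 J / 6.242e-14 J = 8.75e11.

8.75e11 photons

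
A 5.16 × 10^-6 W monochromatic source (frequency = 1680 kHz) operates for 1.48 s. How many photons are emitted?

6.86 × 10^21 photons

Total energy: E_total = P·t = 5.16 × 10^-6 × 1.48 = 7.637 × 10^-6 J.
Per-photon energy: E = 1.113 × 10^-27 J.
N = E_total / E_photon = 6.86 × 10^21.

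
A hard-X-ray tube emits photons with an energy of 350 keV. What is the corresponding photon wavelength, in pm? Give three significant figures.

3.54 pm

Take h = 6.62607015 × 10^-34 J·s, c = 2.99792458 × 10^8 m/s, 1 eV = 1.602176634 × 10^-19 J.
Convert to SI: E = 350 keV = 5.6076 × 10^-14 J.
For a photon λ = hc/E, so λ = 3.542 × 10^-12 m.
Converting to pm: λ = 3.542 pm ≈ 3.54 pm.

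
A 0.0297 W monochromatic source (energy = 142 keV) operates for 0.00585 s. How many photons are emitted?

Total energy: E_total = P·t = 0.0297 × 0.00585 = 1.737e-4 J.
Per-photon energy: E = 2.275e-14 J.
N = E_total / E_photon = 7.64e9.

7.64e9 photons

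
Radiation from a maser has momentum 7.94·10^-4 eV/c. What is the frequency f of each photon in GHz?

(h = 6.62607015·10^-34 J·s, c = 2.99792458·10^8 m/s, 1 eV = 1.602176634·10^-19 J.)
In SI units: p = 7.94·10^-4 eV/c = 4.2434·10^-31 kg·m/s.
The photon relation is f = pc/h, giving f = 1.920·10^11 Hz.
Converting to GHz: f = 192.0 GHz ≈ 192 GHz.

192 GHz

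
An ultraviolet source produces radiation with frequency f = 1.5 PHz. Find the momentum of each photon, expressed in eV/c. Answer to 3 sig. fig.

First convert: f = 1.5 PHz = 1.5·10^15 Hz.
Apply p = hf/c: p = 3.315·10^-27 kg·m/s.
Converting to eV/c: p = 6.204 eV/c ≈ 6.20 eV/c.

6.20 eV/c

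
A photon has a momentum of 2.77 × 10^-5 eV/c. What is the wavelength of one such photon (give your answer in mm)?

Use h = 6.62607015 × 10^-34 J·s, c = 2.99792458 × 10^8 m/s, 1 eV = 1.602176634 × 10^-19 J.
In SI units: p = 2.77 × 10^-5 eV/c = 1.4804 × 10^-32 kg·m/s.
Since λ = h/p for a photon, λ = 0.04476 m.
Converting to mm: λ = 44.76 mm ≈ 44.8 mm.

44.8 mm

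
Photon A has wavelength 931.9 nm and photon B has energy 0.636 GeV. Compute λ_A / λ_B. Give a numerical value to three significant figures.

λ_A = 9.319e-7 m (from wavelength = 931.9 nm, via λ given directly).
λ_B = 1.949e-15 m (from energy = 0.636 GeV, via λ = hc/E).
Ratio = 9.319e-7 / 1.949e-15 = 4.78e8.

4.78e8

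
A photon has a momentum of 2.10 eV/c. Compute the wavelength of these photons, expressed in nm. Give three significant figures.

Use h = 6.62607015·10^-34 J·s, c = 2.99792458·10^8 m/s, 1 eV = 1.602176634·10^-19 J.
In SI units: p = 2.10 eV/c = 1.1223·10^-27 kg·m/s.
Since λ = h/p for a photon, λ = 5.904·10^-7 m.
Converting to nm: λ = 590.4 nm ≈ 590 nm.

590 nm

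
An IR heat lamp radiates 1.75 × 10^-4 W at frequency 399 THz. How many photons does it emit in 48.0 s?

Total energy: E_total = P·t = 1.75 × 10^-4 × 48.0 = 0.008400 J.
Per-photon energy: E = 2.644 × 10^-19 J.
N = E_total / E_photon = 3.18 × 10^16.

3.18 × 10^16 photons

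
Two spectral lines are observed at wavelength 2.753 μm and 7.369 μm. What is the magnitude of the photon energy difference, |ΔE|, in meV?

282 meV

Using E = hc/λ: E₁ = 7.2156 × 10^-20 J, E₂ = 2.6957 × 10^-20 J.
|ΔE| = |7.2156 × 10^-20 − 2.6957 × 10^-20| = 4.52 × 10^-20 J = 282 meV.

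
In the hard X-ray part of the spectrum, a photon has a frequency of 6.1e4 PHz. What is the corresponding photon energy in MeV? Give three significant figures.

Use h = 6.62607015e-34 J·s, 1 eV = 1.602176634e-19 J.
In SI units: f = 6.1e4 PHz = 6.1e19 Hz.
The photon relation is E = hf, giving E = 4.042e-14 J.
Converting to MeV: E = 0.2523 MeV ≈ 0.252 MeV.

0.252 MeV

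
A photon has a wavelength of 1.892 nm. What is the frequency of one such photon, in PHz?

Use c = 2.99792458 × 10^8 m/s.
First convert: λ = 1.892 nm = 1.892 × 10^-9 m.
Apply f = c/λ: f = 1.585 × 10^17 Hz.
Converting to PHz: f = 158.5 PHz ≈ 158 PHz.

158 PHz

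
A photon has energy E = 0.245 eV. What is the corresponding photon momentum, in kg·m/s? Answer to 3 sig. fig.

1.31e-28 kg·m/s

Convert to SI: E = 0.245 eV = 3.9253e-20 J.
The photon relation is p = E/c, giving p = 1.309e-28 kg·m/s.
So p ≈ 1.31e-28 kg·m/s.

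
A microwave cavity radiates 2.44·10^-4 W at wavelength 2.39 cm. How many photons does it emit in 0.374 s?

1.10·10^19 photons

Total energy: E_total = P·t = 2.44·10^-4 × 0.374 = 9.126·10^-5 J.
Per-photon energy: E = 8.311·10^-24 J.
N = E_total / E_photon = 1.10·10^19.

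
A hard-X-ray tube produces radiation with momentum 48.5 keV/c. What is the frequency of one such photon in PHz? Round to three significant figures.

Take h = 6.62607015 × 10^-34 J·s, c = 2.99792458 × 10^8 m/s, 1 eV = 1.602176634 × 10^-19 J.
In SI units: p = 48.5 keV/c = 2.5920 × 10^-23 kg·m/s.
Apply f = pc/h: f = 1.173 × 10^19 Hz.
Converting to PHz: f = 11730 PHz ≈ 1.17 × 10^4 PHz.

1.17 × 10^4 PHz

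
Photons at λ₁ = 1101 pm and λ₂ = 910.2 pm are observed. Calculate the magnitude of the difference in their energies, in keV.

Using E = hc/λ: E₁ = 1.8042·10^-16 J, E₂ = 2.1824·10^-16 J.
|ΔE| = |1.8042·10^-16 − 2.1824·10^-16| = 3.78·10^-17 J = 0.236 keV.

0.236 keV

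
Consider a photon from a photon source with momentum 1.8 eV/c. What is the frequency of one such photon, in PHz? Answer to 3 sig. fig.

Use h = 6.62607015·10^-34 J·s, c = 2.99792458·10^8 m/s, 1 eV = 1.602176634·10^-19 J.
Convert to SI: p = 1.8 eV/c = 9.6197·10^-28 kg·m/s.
The photon relation is f = pc/h, giving f = 4.352·10^14 Hz.
Converting to PHz: f = 0.4352 PHz ≈ 0.435 PHz.

0.435 PHz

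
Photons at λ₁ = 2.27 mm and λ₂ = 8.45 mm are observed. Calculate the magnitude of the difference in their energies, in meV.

Using E = hc/λ: E₁ = 8.751·10^-23 J, E₂ = 2.351·10^-23 J.
|ΔE| = |8.751·10^-23 − 2.351·10^-23| = 6.40·10^-23 J = 0.399 meV.

0.399 meV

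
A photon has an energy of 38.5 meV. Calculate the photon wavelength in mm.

0.0322 mm

(h = 6.62607015e-34 J·s, c = 2.99792458e8 m/s, 1 eV = 1.602176634e-19 J.)
First convert: E = 38.5 meV = 6.1684e-21 J.
Since λ = hc/E for a photon, λ = 3.220e-5 m.
Converting to mm: λ = 0.03220 mm ≈ 0.0322 mm.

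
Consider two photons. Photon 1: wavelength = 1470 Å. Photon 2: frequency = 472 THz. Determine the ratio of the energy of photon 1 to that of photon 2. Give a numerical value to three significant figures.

4.32

E_1 = 1.351e-18 J (from wavelength = 1470 Å, via E = hc/λ).
E_2 = 3.128e-19 J (from frequency = 472 THz, via E = hf).
Ratio = 1.351e-18 / 3.128e-19 = 4.32.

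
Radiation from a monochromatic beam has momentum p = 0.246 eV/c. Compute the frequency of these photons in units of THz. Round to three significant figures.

59.5 THz

(h = 6.62607015·10^-34 J·s, c = 2.99792458·10^8 m/s, 1 eV = 1.602176634·10^-19 J.)
Convert to SI: p = 0.246 eV/c = 1.3147·10^-28 kg·m/s.
Since f = pc/h for a photon, f = 5.948·10^13 Hz.
Converting to THz: f = 59.48 THz ≈ 59.5 THz.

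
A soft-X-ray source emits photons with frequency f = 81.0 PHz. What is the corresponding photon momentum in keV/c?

0.335 keV/c

In SI units: f = 81.0 PHz = 8.10e16 Hz.
Since p = hf/c for a photon, p = 1.790e-25 kg·m/s.
Converting to keV/c: p = 0.3350 keV/c ≈ 0.335 keV/c.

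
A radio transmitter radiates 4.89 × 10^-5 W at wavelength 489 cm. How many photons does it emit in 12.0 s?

1.44 × 10^22 photons

Total energy: E_total = P·t = 4.89 × 10^-5 × 12.0 = 5.868 × 10^-4 J.
Per-photon energy: E = 4.062 × 10^-26 J.
N = E_total / E_photon = 1.44 × 10^22.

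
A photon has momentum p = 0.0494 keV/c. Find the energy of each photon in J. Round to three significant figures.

7.91e-18 J

Use c = 2.99792458e8 m/s, 1 eV = 1.602176634e-19 J.
Convert to SI: p = 0.0494 keV/c = 2.6401e-26 kg·m/s.
Apply E = pc: E = 7.915e-18 J.
So E ≈ 7.91e-18 J.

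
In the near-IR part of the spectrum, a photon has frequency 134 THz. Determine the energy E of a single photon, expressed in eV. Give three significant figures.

Convert to SI: f = 134 THz = 1.34e14 Hz.
Since E = hf for a photon, E = 8.879e-20 J.
Converting to eV: E = 0.5542 eV ≈ 0.554 eV.

0.554 eV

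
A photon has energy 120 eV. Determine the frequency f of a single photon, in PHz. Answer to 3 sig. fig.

29.0 PHz

Take h = 6.62607015e-34 J·s, 1 eV = 1.602176634e-19 J.
Convert to SI: E = 120 eV = 1.9226e-17 J.
Apply f = E/h: f = 2.902e16 Hz.
Converting to PHz: f = 29.02 PHz ≈ 29.0 PHz.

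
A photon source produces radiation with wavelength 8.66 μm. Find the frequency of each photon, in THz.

(c = 2.99792458e8 m/s.)
First convert: λ = 8.66 μm = 8.66e-6 m.
Apply f = c/λ: f = 3.462e13 Hz.
Converting to THz: f = 34.62 THz ≈ 34.6 THz.

34.6 THz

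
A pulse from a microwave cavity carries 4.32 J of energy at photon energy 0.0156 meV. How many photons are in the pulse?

1.73e24 photons

Per-photon energy: E = 2.499e-24 J (from energy = 0.0156 meV).
N = E_total / E_photon = 4.32 J / 2.499e-24 J = 1.73e24.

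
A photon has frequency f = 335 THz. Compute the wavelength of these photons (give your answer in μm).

(c = 2.99792458 × 10^8 m/s.)
In SI units: f = 335 THz = 3.35 × 10^14 Hz.
Since λ = c/f for a photon, λ = 8.949 × 10^-7 m.
Converting to μm: λ = 0.8949 μm ≈ 0.895 μm.

0.895 μm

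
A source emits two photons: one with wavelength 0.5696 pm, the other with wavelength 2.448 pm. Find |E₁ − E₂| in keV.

Using E = hc/λ: E₁ = 3.4874 × 10^-13 J, E₂ = 8.1146 × 10^-14 J.
|ΔE| = |3.4874 × 10^-13 − 8.1146 × 10^-14| = 2.68 × 10^-13 J = 1670 keV.

1670 keV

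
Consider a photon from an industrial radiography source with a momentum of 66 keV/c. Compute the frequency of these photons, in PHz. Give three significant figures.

Convert to SI: p = 66 keV/c = 3.5272·10^-23 kg·m/s.
Apply f = pc/h: f = 1.596·10^19 Hz.
Converting to PHz: f = 15960 PHz ≈ 1.60·10^4 PHz.

1.60·10^4 PHz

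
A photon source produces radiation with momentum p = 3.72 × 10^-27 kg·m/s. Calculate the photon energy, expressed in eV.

6.96 eV

For a photon E = pc, so E = 1.115 × 10^-18 J.
Converting to eV: E = 6.961 eV ≈ 6.96 eV.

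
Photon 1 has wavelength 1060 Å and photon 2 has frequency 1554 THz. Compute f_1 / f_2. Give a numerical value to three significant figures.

f_1 = 2.828e15 Hz (from wavelength = 1060 Å, via f = c/λ).
f_2 = 1.554e15 Hz (from frequency = 1554 THz, via f given directly).
Ratio = 2.828e15 / 1.554e15 = 1.82.

1.82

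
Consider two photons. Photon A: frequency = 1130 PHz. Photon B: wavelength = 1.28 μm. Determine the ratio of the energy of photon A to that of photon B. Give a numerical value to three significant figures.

4820

E_A = 7.487 × 10^-16 J (from frequency = 1130 PHz, via E = hf).
E_B = 1.552 × 10^-19 J (from wavelength = 1.28 μm, via E = hc/λ).
Ratio = 7.487 × 10^-16 / 1.552 × 10^-19 = 4820.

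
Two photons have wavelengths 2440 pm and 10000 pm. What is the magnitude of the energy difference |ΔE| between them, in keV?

Using E = hc/λ: E₁ = 8.141 × 10^-17 J, E₂ = 1.986 × 10^-17 J.
|ΔE| = |8.141 × 10^-17 − 1.986 × 10^-17| = 6.15 × 10^-17 J = 0.384 keV.

0.384 keV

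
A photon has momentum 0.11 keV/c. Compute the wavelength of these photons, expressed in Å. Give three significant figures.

Convert to SI: p = 0.11 keV/c = 5.8787 × 10^-26 kg·m/s.
Since λ = h/p for a photon, λ = 1.127 × 10^-8 m.
Converting to Å: λ = 112.7 Å ≈ 113 Å.

113 Å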